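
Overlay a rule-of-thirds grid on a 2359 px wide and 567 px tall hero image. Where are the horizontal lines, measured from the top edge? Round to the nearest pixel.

189 px and 378 px

567 / 3 = 189, so the horizontal lines sit at one and two thirds of 567.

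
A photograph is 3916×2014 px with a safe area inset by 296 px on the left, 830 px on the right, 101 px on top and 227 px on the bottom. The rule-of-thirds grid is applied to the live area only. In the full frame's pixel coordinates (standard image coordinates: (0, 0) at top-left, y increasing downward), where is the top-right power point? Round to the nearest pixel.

Content width = 3916 − 296 − 830 = 2790 px; content height = 2014 − 101 − 227 = 1686 px.
Top-right is two-thirds across and one-third down within the live area.
x = 296 + 2 × 2790/3 = 296 + 1860.00 ≈ 2156
y = 101 + 1 × 1686/3 = 101 + 562.00 ≈ 663

(2156, 663)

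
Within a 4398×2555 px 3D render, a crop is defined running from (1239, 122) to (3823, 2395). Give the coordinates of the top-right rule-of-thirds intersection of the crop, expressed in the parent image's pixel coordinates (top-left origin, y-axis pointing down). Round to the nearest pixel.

Crop width = 3823 − 1239 = 2584 px; one third is 861.33 px.
Crop height = 2395 − 122 = 2273 px; one third is 757.67 px.
The top-right point is two-thirds across and one-third down within the crop:
x = 1239 + 2 × 861.33 ≈ 2962; y = 122 + 1 × 757.67 ≈ 880.

x = 2962 px, y = 880 px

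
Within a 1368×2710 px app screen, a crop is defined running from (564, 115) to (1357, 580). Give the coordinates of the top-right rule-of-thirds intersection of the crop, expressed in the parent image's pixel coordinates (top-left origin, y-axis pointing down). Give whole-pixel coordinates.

(1093, 270)

Crop width = 1357 − 564 = 793 px; one third is 264.33 px.
Crop height = 580 − 115 = 465 px; one third is 155.00 px.
The top-right point is two-thirds across and one-third down within the crop:
x = 564 + 2 × 264.33 ≈ 1093; y = 115 + 1 × 155.00 ≈ 270.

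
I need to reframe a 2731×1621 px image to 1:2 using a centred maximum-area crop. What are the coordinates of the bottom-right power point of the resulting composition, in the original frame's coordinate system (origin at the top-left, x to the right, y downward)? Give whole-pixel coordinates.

x = 1501 px, y = 1081 px

2731/1621 > 1/2, so the 1:2 crop keeps the full height 1621 and trims width to 1621 × 1/2 = 810.50 px.
Left offset = (2731 − 810.50)/2 = 960.25 px; top offset = 0.
Bottom-right is two-thirds across and two-thirds down within the crop:
x = 960.25 + 2 × 810.50/3 ≈ 1501; y = 0.00 + 2 × 1621.00/3 ≈ 1081.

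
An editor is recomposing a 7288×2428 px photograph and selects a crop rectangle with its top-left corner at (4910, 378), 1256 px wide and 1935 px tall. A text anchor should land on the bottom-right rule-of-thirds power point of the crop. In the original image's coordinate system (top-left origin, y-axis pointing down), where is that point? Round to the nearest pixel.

(5747, 1668)

One third of the crop width 1256 is 418.67 px.
One third of the crop height 1935 is 645.00 px.
The bottom-right point is two-thirds across and two-thirds down within the crop:
x = 4910 + 2 × 418.67 ≈ 5747; y = 378 + 2 × 645.00 ≈ 1668.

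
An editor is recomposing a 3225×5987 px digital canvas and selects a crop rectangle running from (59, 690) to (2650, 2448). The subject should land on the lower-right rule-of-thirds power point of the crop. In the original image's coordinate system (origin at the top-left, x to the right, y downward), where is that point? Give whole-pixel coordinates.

Crop width = 2650 − 59 = 2591 px; one third is 863.67 px.
Crop height = 2448 − 690 = 1758 px; one third is 586.00 px.
The lower-right point is two-thirds across and two-thirds down within the crop:
x = 59 + 2 × 863.67 ≈ 1786; y = 690 + 2 × 586.00 ≈ 1862.

x = 1786 px, y = 1862 px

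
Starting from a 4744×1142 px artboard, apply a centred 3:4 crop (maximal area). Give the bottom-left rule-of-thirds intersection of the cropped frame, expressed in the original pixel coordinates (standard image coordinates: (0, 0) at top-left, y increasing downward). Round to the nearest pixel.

x = 2229 px, y = 761 px

4744/1142 > 3/4, so the 3:4 crop keeps the full height 1142 and trims width to 1142 × 3/4 = 856.50 px.
Left offset = (4744 − 856.50)/2 = 1943.75 px; top offset = 0.
Bottom-left is one-third across and two-thirds down within the crop:
x = 1943.75 + 1 × 856.50/3 ≈ 2229; y = 0.00 + 2 × 1142.00/3 ≈ 761.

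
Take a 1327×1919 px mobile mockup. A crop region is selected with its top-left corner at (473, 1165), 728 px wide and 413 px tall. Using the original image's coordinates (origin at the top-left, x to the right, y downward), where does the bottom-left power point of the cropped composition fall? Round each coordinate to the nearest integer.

(716, 1440)

One third of the crop width 728 is 242.67 px.
One third of the crop height 413 is 137.67 px.
The bottom-left point is one-third across and two-thirds down within the crop:
x = 473 + 1 × 242.67 ≈ 716; y = 1165 + 2 × 137.67 ≈ 1440.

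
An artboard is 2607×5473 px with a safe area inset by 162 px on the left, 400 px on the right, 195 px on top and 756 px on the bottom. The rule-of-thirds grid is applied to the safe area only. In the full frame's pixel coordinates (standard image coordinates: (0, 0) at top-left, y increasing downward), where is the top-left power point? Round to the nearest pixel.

x = 844 px, y = 1702 px

Content width = 2607 − 162 − 400 = 2045 px; content height = 5473 − 195 − 756 = 4522 px.
Top-left is one-third across and one-third down within the safe area.
x = 162 + 1 × 2045/3 = 162 + 681.67 ≈ 844
y = 195 + 1 × 4522/3 = 195 + 1507.33 ≈ 1702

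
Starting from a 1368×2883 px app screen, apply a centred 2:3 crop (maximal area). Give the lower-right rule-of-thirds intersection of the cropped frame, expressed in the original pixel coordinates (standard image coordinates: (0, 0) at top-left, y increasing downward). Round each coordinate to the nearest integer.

x = 912 px, y = 1784 px

1368/2883 < 2/3, so the 2:3 crop keeps the full width 1368 and trims height to 1368 × 3/2 = 2052.00 px.
Top offset = (2883 − 2052.00)/2 = 415.50 px; left offset = 0.
Lower-right is two-thirds across and two-thirds down within the crop:
x = 0.00 + 2 × 1368.00/3 ≈ 912; y = 415.50 + 2 × 2052.00/3 ≈ 1784.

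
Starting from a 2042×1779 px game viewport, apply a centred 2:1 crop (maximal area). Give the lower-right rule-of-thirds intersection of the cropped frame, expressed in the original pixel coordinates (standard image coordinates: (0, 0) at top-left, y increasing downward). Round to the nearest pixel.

2042/1779 < 2/1, so the 2:1 crop keeps the full width 2042 and trims height to 2042 × 1/2 = 1021.00 px.
Top offset = (1779 − 1021.00)/2 = 379.00 px; left offset = 0.
Lower-right is two-thirds across and two-thirds down within the crop:
x = 0.00 + 2 × 2042.00/3 ≈ 1361; y = 379.00 + 2 × 1021.00/3 ≈ 1060.

x = 1361 px, y = 1060 px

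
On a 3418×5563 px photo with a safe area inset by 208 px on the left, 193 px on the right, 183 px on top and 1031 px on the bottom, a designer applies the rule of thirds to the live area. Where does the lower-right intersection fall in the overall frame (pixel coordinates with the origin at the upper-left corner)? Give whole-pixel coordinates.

(2219, 3082)

Content width = 3418 − 208 − 193 = 3017 px; content height = 5563 − 183 − 1031 = 4349 px.
Lower-right is two-thirds across and two-thirds down within the live area.
x = 208 + 2 × 3017/3 = 208 + 2011.33 ≈ 2219
y = 183 + 2 × 4349/3 = 183 + 2899.33 ≈ 3082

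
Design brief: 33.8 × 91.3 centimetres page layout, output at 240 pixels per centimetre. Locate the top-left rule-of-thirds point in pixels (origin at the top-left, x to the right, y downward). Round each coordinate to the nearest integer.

In pixels the canvas is 33.8 × 240 = 8112 wide and 91.3 × 240 = 21912 tall.
The top-left point is one-third across and one-third down:
x = 1 × 8112/3 ≈ 2704; y = 1 × 21912/3 ≈ 7304.

(2704, 7304)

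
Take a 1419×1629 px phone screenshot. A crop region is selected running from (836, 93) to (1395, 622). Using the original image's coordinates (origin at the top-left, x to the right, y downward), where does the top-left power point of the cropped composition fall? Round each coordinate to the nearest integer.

(1022, 269)

Crop width = 1395 − 836 = 559 px; one third is 186.33 px.
Crop height = 622 − 93 = 529 px; one third is 176.33 px.
The top-left point is one-third across and one-third down within the crop:
x = 836 + 1 × 186.33 ≈ 1022; y = 93 + 1 × 176.33 ≈ 269.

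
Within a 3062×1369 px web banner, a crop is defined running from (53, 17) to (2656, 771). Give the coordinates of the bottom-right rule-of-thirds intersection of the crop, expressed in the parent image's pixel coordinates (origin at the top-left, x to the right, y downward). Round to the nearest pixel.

Crop width = 2656 − 53 = 2603 px; one third is 867.67 px.
Crop height = 771 − 17 = 754 px; one third is 251.33 px.
The bottom-right point is two-thirds across and two-thirds down within the crop:
x = 53 + 2 × 867.67 ≈ 1788; y = 17 + 2 × 251.33 ≈ 520.

x = 1788 px, y = 520 px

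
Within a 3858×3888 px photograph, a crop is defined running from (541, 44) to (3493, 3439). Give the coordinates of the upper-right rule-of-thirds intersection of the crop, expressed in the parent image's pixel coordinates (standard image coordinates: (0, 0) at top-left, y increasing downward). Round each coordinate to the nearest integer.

Crop width = 3493 − 541 = 2952 px; one third is 984.00 px.
Crop height = 3439 − 44 = 3395 px; one third is 1131.67 px.
The upper-right point is two-thirds across and one-third down within the crop:
x = 541 + 2 × 984.00 ≈ 2509; y = 44 + 1 × 1131.67 ≈ 1176.

(2509, 1176)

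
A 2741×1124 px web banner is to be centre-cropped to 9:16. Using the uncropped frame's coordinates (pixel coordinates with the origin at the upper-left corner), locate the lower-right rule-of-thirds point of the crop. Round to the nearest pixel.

2741/1124 > 9/16, so the 9:16 crop keeps the full height 1124 and trims width to 1124 × 9/16 = 632.25 px.
Left offset = (2741 − 632.25)/2 = 1054.38 px; top offset = 0.
Lower-right is two-thirds across and two-thirds down within the crop:
x = 1054.38 + 2 × 632.25/3 ≈ 1476; y = 0.00 + 2 × 1124.00/3 ≈ 749.

x = 1476 px, y = 749 px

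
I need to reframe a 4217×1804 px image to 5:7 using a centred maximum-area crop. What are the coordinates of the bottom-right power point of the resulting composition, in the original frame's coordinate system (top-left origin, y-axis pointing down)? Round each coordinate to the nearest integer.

(2323, 1203)

4217/1804 > 5/7, so the 5:7 crop keeps the full height 1804 and trims width to 1804 × 5/7 = 1288.57 px.
Left offset = (4217 − 1288.57)/2 = 1464.21 px; top offset = 0.
Bottom-right is two-thirds across and two-thirds down within the crop:
x = 1464.21 + 2 × 1288.57/3 ≈ 2323; y = 0.00 + 2 × 1804.00/3 ≈ 1203.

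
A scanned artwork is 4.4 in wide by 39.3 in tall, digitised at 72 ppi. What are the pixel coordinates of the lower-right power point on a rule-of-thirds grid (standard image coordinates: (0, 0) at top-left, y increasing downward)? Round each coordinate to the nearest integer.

x = 211 px, y = 1886 px

In pixels the canvas is 4.4 × 72 = 316.8 wide and 39.3 × 72 = 2829.6 tall.
The lower-right point is two-thirds across and two-thirds down:
x = 2 × 316.8/3 ≈ 211; y = 2 × 2829.6/3 ≈ 1886.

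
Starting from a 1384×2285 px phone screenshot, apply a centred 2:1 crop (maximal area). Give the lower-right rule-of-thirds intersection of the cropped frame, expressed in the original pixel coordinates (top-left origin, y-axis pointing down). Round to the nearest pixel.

(923, 1258)

1384/2285 < 2/1, so the 2:1 crop keeps the full width 1384 and trims height to 1384 × 1/2 = 692.00 px.
Top offset = (2285 − 692.00)/2 = 796.50 px; left offset = 0.
Lower-right is two-thirds across and two-thirds down within the crop:
x = 0.00 + 2 × 1384.00/3 ≈ 923; y = 796.50 + 2 × 692.00/3 ≈ 1258.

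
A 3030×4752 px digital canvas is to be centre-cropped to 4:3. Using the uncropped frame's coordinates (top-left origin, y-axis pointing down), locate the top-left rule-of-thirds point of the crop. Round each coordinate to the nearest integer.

3030/4752 < 4/3, so the 4:3 crop keeps the full width 3030 and trims height to 3030 × 3/4 = 2272.50 px.
Top offset = (4752 − 2272.50)/2 = 1239.75 px; left offset = 0.
Top-left is one-third across and one-third down within the crop:
x = 0.00 + 1 × 3030.00/3 ≈ 1010; y = 1239.75 + 1 × 2272.50/3 ≈ 1997.

(1010, 1997)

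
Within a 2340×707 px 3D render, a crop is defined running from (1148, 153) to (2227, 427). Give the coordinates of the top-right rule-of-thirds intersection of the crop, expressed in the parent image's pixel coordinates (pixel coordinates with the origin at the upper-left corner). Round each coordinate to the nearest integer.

Crop width = 2227 − 1148 = 1079 px; one third is 359.67 px.
Crop height = 427 − 153 = 274 px; one third is 91.33 px.
The top-right point is two-thirds across and one-third down within the crop:
x = 1148 + 2 × 359.67 ≈ 1867; y = 153 + 1 × 91.33 ≈ 244.

(1867, 244)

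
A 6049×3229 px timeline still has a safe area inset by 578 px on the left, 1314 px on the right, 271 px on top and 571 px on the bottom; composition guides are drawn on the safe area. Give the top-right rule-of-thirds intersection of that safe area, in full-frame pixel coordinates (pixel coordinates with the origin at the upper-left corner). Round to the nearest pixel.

(3349, 1067)

Content width = 6049 − 578 − 1314 = 4157 px; content height = 3229 − 271 − 571 = 2387 px.
Top-right is two-thirds across and one-third down within the safe area.
x = 578 + 2 × 4157/3 = 578 + 2771.33 ≈ 3349
y = 271 + 1 × 2387/3 = 271 + 795.67 ≈ 1067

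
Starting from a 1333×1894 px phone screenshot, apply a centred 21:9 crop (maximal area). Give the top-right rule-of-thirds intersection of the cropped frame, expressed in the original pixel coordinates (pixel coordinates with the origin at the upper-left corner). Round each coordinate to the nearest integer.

(889, 852)

1333/1894 < 21/9, so the 21:9 crop keeps the full width 1333 and trims height to 1333 × 9/21 = 571.29 px.
Top offset = (1894 − 571.29)/2 = 661.36 px; left offset = 0.
Top-right is two-thirds across and one-third down within the crop:
x = 0.00 + 2 × 1333.00/3 ≈ 889; y = 661.36 + 1 × 571.29/3 ≈ 852.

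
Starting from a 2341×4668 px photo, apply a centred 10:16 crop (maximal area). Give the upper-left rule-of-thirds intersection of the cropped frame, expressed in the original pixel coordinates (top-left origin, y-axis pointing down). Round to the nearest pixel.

2341/4668 < 10/16, so the 10:16 crop keeps the full width 2341 and trims height to 2341 × 16/10 = 3745.60 px.
Top offset = (4668 − 3745.60)/2 = 461.20 px; left offset = 0.
Upper-left is one-third across and one-third down within the crop:
x = 0.00 + 1 × 2341.00/3 ≈ 780; y = 461.20 + 1 × 3745.60/3 ≈ 1710.

x = 780 px, y = 1710 px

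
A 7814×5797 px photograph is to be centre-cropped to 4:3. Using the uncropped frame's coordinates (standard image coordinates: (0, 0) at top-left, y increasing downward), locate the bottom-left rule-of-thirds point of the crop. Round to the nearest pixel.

7814/5797 > 4/3, so the 4:3 crop keeps the full height 5797 and trims width to 5797 × 4/3 = 7729.33 px.
Left offset = (7814 − 7729.33)/2 = 42.33 px; top offset = 0.
Bottom-left is one-third across and two-thirds down within the crop:
x = 42.33 + 1 × 7729.33/3 ≈ 2619; y = 0.00 + 2 × 5797.00/3 ≈ 3865.

(2619, 3865)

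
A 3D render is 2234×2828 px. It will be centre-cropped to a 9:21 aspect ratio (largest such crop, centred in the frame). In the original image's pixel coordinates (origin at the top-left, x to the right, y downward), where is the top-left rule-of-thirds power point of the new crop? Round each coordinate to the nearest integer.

(915, 943)

2234/2828 > 9/21, so the 9:21 crop keeps the full height 2828 and trims width to 2828 × 9/21 = 1212.00 px.
Left offset = (2234 − 1212.00)/2 = 511.00 px; top offset = 0.
Top-left is one-third across and one-third down within the crop:
x = 511.00 + 1 × 1212.00/3 ≈ 915; y = 0.00 + 1 × 2828.00/3 ≈ 943.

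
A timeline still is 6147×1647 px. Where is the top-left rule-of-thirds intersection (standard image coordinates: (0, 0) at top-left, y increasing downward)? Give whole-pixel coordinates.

(2049, 549)

The top-left point sits one-third of the way across and one-third of the way down.
x = 1 × 6147/3 ≈ 2049; y = 1 × 1647/3 ≈ 549.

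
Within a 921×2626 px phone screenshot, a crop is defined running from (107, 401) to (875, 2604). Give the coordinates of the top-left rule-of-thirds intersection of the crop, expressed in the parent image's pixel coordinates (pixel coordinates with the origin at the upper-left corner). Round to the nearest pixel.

(363, 1135)

Crop width = 875 − 107 = 768 px; one third is 256.00 px.
Crop height = 2604 − 401 = 2203 px; one third is 734.33 px.
The top-left point is one-third across and one-third down within the crop:
x = 107 + 1 × 256.00 ≈ 363; y = 401 + 1 × 734.33 ≈ 1135.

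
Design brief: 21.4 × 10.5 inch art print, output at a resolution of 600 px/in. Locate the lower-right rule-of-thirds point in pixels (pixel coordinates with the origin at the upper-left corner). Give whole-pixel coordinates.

In pixels the canvas is 21.4 × 600 = 12840 wide and 10.5 × 600 = 6300 tall.
The lower-right point is two-thirds across and two-thirds down:
x = 2 × 12840/3 ≈ 8560; y = 2 × 6300/3 ≈ 4200.

(8560, 4200)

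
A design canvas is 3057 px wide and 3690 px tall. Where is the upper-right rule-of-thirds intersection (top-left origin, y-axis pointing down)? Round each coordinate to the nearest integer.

x = 2038 px, y = 1230 px

The upper-right point sits two-thirds of the way across and one-third of the way down.
x = 2 × 3057/3 ≈ 2038; y = 1 × 3690/3 ≈ 1230.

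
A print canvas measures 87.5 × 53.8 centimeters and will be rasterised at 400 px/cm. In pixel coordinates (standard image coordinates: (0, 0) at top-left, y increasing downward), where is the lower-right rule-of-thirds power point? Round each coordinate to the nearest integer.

In pixels the canvas is 87.5 × 400 = 35000 wide and 53.8 × 400 = 21520 tall.
The lower-right point is two-thirds across and two-thirds down:
x = 2 × 35000/3 ≈ 23333; y = 2 × 21520/3 ≈ 14347.

x = 23333 px, y = 14347 px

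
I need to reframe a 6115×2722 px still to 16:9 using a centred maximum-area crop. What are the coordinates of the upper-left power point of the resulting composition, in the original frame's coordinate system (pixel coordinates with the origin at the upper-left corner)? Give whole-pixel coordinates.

6115/2722 > 16/9, so the 16:9 crop keeps the full height 2722 and trims width to 2722 × 16/9 = 4839.11 px.
Left offset = (6115 − 4839.11)/2 = 637.94 px; top offset = 0.
Upper-left is one-third across and one-third down within the crop:
x = 637.94 + 1 × 4839.11/3 ≈ 2251; y = 0.00 + 1 × 2722.00/3 ≈ 907.

x = 2251 px, y = 907 px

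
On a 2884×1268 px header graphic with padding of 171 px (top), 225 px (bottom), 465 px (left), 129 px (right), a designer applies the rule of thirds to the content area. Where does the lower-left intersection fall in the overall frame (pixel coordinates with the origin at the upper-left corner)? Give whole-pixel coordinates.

Content width = 2884 − 465 − 129 = 2290 px; content height = 1268 − 171 − 225 = 872 px.
Lower-left is one-third across and two-thirds down within the content area.
x = 465 + 1 × 2290/3 = 465 + 763.33 ≈ 1228
y = 171 + 2 × 872/3 = 171 + 581.33 ≈ 752

(1228, 752)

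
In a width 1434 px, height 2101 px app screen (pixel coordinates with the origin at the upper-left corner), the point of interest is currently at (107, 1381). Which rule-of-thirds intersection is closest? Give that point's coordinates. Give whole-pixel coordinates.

Third lines: x ∈ {478, 956}, y ∈ {700, 1401}.
107 is closer to x = 478; 1381 is closer to y = 1401.
So the nearest intersection is the lower-left power point.

(478, 1401)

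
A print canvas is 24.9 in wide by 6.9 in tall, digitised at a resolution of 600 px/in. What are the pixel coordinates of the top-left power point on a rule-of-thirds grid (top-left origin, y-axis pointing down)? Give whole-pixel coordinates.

In pixels the canvas is 24.9 × 600 = 14940 wide and 6.9 × 600 = 4140 tall.
The top-left point is one-third across and one-third down:
x = 1 × 14940/3 ≈ 4980; y = 1 × 4140/3 ≈ 1380.

(4980, 1380)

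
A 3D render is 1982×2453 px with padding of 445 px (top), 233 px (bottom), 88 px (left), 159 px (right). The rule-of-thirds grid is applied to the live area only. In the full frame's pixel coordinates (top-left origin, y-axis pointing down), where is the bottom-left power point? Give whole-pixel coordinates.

Content width = 1982 − 88 − 159 = 1735 px; content height = 2453 − 445 − 233 = 1775 px.
Bottom-left is one-third across and two-thirds down within the live area.
x = 88 + 1 × 1735/3 = 88 + 578.33 ≈ 666
y = 445 + 2 × 1775/3 = 445 + 1183.33 ≈ 1628

x = 666 px, y = 1628 px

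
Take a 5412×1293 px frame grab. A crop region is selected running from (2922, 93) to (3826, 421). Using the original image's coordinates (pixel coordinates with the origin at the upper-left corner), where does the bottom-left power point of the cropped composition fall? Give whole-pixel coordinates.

x = 3223 px, y = 312 px

Crop width = 3826 − 2922 = 904 px; one third is 301.33 px.
Crop height = 421 − 93 = 328 px; one third is 109.33 px.
The bottom-left point is one-third across and two-thirds down within the crop:
x = 2922 + 1 × 301.33 ≈ 3223; y = 93 + 2 × 109.33 ≈ 312.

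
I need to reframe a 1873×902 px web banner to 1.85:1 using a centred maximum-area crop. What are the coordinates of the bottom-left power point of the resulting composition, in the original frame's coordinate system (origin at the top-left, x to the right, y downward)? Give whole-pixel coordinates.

x = 658 px, y = 601 px

1873/902 > 1.85/1, so the 1.85:1 crop keeps the full height 902 and trims width to 902 × 1.85/1 = 1668.70 px.
Left offset = (1873 − 1668.70)/2 = 102.15 px; top offset = 0.
Bottom-left is one-third across and two-thirds down within the crop:
x = 102.15 + 1 × 1668.70/3 ≈ 658; y = 0.00 + 2 × 902.00/3 ≈ 601.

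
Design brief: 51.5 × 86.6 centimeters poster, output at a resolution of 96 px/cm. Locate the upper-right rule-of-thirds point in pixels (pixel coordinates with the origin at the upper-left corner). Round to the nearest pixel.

In pixels the canvas is 51.5 × 96 = 4944 wide and 86.6 × 96 = 8313.6 tall.
The upper-right point is two-thirds across and one-third down:
x = 2 × 4944/3 ≈ 3296; y = 1 × 8313.6/3 ≈ 2771.

(3296, 2771)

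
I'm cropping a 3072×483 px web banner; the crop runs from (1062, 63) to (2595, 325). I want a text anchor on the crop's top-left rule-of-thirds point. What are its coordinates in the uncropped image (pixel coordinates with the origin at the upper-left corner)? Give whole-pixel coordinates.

Crop width = 2595 − 1062 = 1533 px; one third is 511.00 px.
Crop height = 325 − 63 = 262 px; one third is 87.33 px.
The top-left point is one-third across and one-third down within the crop:
x = 1062 + 1 × 511.00 ≈ 1573; y = 63 + 1 × 87.33 ≈ 150.

x = 1573 px, y = 150 px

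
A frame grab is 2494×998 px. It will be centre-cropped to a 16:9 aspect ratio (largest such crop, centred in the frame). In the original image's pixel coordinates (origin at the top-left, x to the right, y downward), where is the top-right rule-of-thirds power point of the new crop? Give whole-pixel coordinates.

x = 1543 px, y = 333 px

2494/998 > 16/9, so the 16:9 crop keeps the full height 998 and trims width to 998 × 16/9 = 1774.22 px.
Left offset = (2494 − 1774.22)/2 = 359.89 px; top offset = 0.
Top-right is two-thirds across and one-third down within the crop:
x = 359.89 + 2 × 1774.22/3 ≈ 1543; y = 0.00 + 1 × 998.00/3 ≈ 333.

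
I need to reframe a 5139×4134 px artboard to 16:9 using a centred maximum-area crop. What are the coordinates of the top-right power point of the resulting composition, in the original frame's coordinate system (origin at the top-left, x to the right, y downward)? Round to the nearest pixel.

x = 3426 px, y = 1585 px

5139/4134 < 16/9, so the 16:9 crop keeps the full width 5139 and trims height to 5139 × 9/16 = 2890.69 px.
Top offset = (4134 − 2890.69)/2 = 621.66 px; left offset = 0.
Top-right is two-thirds across and one-third down within the crop:
x = 0.00 + 2 × 5139.00/3 ≈ 3426; y = 621.66 + 1 × 2890.69/3 ≈ 1585.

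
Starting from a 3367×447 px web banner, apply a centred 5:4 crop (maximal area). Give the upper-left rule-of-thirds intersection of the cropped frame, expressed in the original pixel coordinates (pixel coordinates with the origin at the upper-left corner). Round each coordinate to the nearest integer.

3367/447 > 5/4, so the 5:4 crop keeps the full height 447 and trims width to 447 × 5/4 = 558.75 px.
Left offset = (3367 − 558.75)/2 = 1404.12 px; top offset = 0.
Upper-left is one-third across and one-third down within the crop:
x = 1404.12 + 1 × 558.75/3 ≈ 1590; y = 0.00 + 1 × 447.00/3 ≈ 149.

(1590, 149)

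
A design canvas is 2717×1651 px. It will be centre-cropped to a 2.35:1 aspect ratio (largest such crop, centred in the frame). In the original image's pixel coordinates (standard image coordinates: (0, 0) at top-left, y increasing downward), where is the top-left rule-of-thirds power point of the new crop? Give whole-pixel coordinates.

2717/1651 < 2.35/1, so the 2.35:1 crop keeps the full width 2717 and trims height to 2717 × 1/2.35 = 1156.17 px.
Top offset = (1651 − 1156.17)/2 = 247.41 px; left offset = 0.
Top-left is one-third across and one-third down within the crop:
x = 0.00 + 1 × 2717.00/3 ≈ 906; y = 247.41 + 1 × 1156.17/3 ≈ 633.

x = 906 px, y = 633 px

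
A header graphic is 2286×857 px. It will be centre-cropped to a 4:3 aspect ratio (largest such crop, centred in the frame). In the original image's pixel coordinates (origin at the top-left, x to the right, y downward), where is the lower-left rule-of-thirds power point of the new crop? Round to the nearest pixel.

(953, 571)

2286/857 > 4/3, so the 4:3 crop keeps the full height 857 and trims width to 857 × 4/3 = 1142.67 px.
Left offset = (2286 − 1142.67)/2 = 571.67 px; top offset = 0.
Lower-left is one-third across and two-thirds down within the crop:
x = 571.67 + 1 × 1142.67/3 ≈ 953; y = 0.00 + 2 × 857.00/3 ≈ 571.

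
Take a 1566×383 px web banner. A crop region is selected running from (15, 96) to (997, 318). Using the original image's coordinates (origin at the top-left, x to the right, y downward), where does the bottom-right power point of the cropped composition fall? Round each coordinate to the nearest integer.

Crop width = 997 − 15 = 982 px; one third is 327.33 px.
Crop height = 318 − 96 = 222 px; one third is 74.00 px.
The bottom-right point is two-thirds across and two-thirds down within the crop:
x = 15 + 2 × 327.33 ≈ 670; y = 96 + 2 × 74.00 ≈ 244.

(670, 244)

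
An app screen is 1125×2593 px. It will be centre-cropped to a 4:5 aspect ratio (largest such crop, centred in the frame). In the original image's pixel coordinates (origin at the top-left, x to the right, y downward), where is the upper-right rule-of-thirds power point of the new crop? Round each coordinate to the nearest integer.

(750, 1062)

1125/2593 < 4/5, so the 4:5 crop keeps the full width 1125 and trims height to 1125 × 5/4 = 1406.25 px.
Top offset = (2593 − 1406.25)/2 = 593.38 px; left offset = 0.
Upper-right is two-thirds across and one-third down within the crop:
x = 0.00 + 2 × 1125.00/3 ≈ 750; y = 593.38 + 1 × 1406.25/3 ≈ 1062.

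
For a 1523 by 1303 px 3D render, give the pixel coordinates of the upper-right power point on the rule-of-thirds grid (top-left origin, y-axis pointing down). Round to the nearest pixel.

x = 1015 px, y = 434 px

The upper-right point sits two-thirds of the way across and one-third of the way down.
x = 2 × 1523/3 ≈ 1015; y = 1 × 1303/3 ≈ 434.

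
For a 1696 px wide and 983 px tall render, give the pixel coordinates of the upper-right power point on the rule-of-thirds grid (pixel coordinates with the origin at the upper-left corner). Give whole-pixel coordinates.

The upper-right point sits two-thirds of the way across and one-third of the way down.
x = 2 × 1696/3 ≈ 1131; y = 1 × 983/3 ≈ 328.

(1131, 328)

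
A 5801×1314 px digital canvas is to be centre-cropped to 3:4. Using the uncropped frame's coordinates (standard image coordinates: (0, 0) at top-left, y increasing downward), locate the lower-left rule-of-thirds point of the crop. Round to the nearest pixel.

(2736, 876)

5801/1314 > 3/4, so the 3:4 crop keeps the full height 1314 and trims width to 1314 × 3/4 = 985.50 px.
Left offset = (5801 − 985.50)/2 = 2407.75 px; top offset = 0.
Lower-left is one-third across and two-thirds down within the crop:
x = 2407.75 + 1 × 985.50/3 ≈ 2736; y = 0.00 + 2 × 1314.00/3 ≈ 876.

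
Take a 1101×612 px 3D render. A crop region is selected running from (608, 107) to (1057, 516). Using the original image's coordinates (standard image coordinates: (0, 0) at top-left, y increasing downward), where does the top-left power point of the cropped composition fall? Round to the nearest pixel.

x = 758 px, y = 243 px

Crop width = 1057 − 608 = 449 px; one third is 149.67 px.
Crop height = 516 − 107 = 409 px; one third is 136.33 px.
The top-left point is one-third across and one-third down within the crop:
x = 608 + 1 × 149.67 ≈ 758; y = 107 + 1 × 136.33 ≈ 243.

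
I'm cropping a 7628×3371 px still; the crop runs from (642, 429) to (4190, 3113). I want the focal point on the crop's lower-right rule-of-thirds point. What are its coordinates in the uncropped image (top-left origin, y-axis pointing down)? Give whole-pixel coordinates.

(3007, 2218)

Crop width = 4190 − 642 = 3548 px; one third is 1182.67 px.
Crop height = 3113 − 429 = 2684 px; one third is 894.67 px.
The lower-right point is two-thirds across and two-thirds down within the crop:
x = 642 + 2 × 1182.67 ≈ 3007; y = 429 + 2 × 894.67 ≈ 2218.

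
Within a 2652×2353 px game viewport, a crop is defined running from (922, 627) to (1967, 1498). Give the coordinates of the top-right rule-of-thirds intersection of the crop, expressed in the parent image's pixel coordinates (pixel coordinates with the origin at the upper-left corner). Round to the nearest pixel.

(1619, 917)

Crop width = 1967 − 922 = 1045 px; one third is 348.33 px.
Crop height = 1498 − 627 = 871 px; one third is 290.33 px.
The top-right point is two-thirds across and one-third down within the crop:
x = 922 + 2 × 348.33 ≈ 1619; y = 627 + 1 × 290.33 ≈ 917.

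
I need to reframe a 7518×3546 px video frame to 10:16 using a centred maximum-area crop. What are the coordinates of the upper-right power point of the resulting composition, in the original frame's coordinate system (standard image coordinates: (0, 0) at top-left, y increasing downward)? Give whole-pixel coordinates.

7518/3546 > 10/16, so the 10:16 crop keeps the full height 3546 and trims width to 3546 × 10/16 = 2216.25 px.
Left offset = (7518 − 2216.25)/2 = 2650.88 px; top offset = 0.
Upper-right is two-thirds across and one-third down within the crop:
x = 2650.88 + 2 × 2216.25/3 ≈ 4128; y = 0.00 + 1 × 3546.00/3 ≈ 1182.

x = 4128 px, y = 1182 px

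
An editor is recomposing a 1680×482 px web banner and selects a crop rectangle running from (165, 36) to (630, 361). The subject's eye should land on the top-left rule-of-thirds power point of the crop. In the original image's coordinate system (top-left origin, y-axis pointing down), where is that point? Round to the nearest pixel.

x = 320 px, y = 144 px

Crop width = 630 − 165 = 465 px; one third is 155.00 px.
Crop height = 361 − 36 = 325 px; one third is 108.33 px.
The top-left point is one-third across and one-third down within the crop:
x = 165 + 1 × 155.00 ≈ 320; y = 36 + 1 × 108.33 ≈ 144.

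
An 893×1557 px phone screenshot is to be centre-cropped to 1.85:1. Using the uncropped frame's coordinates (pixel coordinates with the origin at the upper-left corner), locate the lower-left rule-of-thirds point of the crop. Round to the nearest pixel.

x = 298 px, y = 859 px

893/1557 < 1.85/1, so the 1.85:1 crop keeps the full width 893 and trims height to 893 × 1/1.85 = 482.70 px.
Top offset = (1557 − 482.70)/2 = 537.15 px; left offset = 0.
Lower-left is one-third across and two-thirds down within the crop:
x = 0.00 + 1 × 893.00/3 ≈ 298; y = 537.15 + 2 × 482.70/3 ≈ 859.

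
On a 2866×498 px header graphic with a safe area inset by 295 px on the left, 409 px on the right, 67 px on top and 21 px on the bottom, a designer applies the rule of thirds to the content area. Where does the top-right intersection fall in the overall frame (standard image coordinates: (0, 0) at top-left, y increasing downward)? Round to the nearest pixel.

Content width = 2866 − 295 − 409 = 2162 px; content height = 498 − 67 − 21 = 410 px.
Top-right is two-thirds across and one-third down within the content area.
x = 295 + 2 × 2162/3 = 295 + 1441.33 ≈ 1736
y = 67 + 1 × 410/3 = 67 + 136.67 ≈ 204

(1736, 204)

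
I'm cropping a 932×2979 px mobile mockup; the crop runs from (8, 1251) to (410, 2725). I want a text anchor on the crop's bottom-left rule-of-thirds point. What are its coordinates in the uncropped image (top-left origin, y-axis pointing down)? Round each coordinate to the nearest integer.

x = 142 px, y = 2234 px

Crop width = 410 − 8 = 402 px; one third is 134.00 px.
Crop height = 2725 − 1251 = 1474 px; one third is 491.33 px.
The bottom-left point is one-third across and two-thirds down within the crop:
x = 8 + 1 × 134.00 ≈ 142; y = 1251 + 2 × 491.33 ≈ 2234.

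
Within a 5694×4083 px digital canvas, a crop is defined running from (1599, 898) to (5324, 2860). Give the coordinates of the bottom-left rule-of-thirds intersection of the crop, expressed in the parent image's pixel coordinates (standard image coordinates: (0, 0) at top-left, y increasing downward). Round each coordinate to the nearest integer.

Crop width = 5324 − 1599 = 3725 px; one third is 1241.67 px.
Crop height = 2860 − 898 = 1962 px; one third is 654.00 px.
The bottom-left point is one-third across and two-thirds down within the crop:
x = 1599 + 1 × 1241.67 ≈ 2841; y = 898 + 2 × 654.00 ≈ 2206.

(2841, 2206)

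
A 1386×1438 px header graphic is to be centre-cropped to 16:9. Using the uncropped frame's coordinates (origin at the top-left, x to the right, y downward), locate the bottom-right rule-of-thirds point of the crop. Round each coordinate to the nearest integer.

1386/1438 < 16/9, so the 16:9 crop keeps the full width 1386 and trims height to 1386 × 9/16 = 779.62 px.
Top offset = (1438 − 779.62)/2 = 329.19 px; left offset = 0.
Bottom-right is two-thirds across and two-thirds down within the crop:
x = 0.00 + 2 × 1386.00/3 ≈ 924; y = 329.19 + 2 × 779.62/3 ≈ 849.

(924, 849)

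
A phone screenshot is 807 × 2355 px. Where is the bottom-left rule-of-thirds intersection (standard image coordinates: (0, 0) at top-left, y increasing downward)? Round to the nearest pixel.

The bottom-left point sits one-third of the way across and two-thirds of the way down.
x = 1 × 807/3 ≈ 269; y = 2 × 2355/3 ≈ 1570.

(269, 1570)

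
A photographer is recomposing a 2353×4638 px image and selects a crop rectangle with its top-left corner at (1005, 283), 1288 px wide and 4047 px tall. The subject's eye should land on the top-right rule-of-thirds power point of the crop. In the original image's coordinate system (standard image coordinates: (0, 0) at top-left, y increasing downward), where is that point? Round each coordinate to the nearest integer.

One third of the crop width 1288 is 429.33 px.
One third of the crop height 4047 is 1349.00 px.
The top-right point is two-thirds across and one-third down within the crop:
x = 1005 + 2 × 429.33 ≈ 1864; y = 283 + 1 × 1349.00 ≈ 1632.

x = 1864 px, y = 1632 px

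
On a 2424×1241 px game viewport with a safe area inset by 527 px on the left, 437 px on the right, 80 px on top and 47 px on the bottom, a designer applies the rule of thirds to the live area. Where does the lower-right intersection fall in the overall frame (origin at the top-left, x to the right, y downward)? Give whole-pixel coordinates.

(1500, 823)

Content width = 2424 − 527 − 437 = 1460 px; content height = 1241 − 80 − 47 = 1114 px.
Lower-right is two-thirds across and two-thirds down within the live area.
x = 527 + 2 × 1460/3 = 527 + 973.33 ≈ 1500
y = 80 + 2 × 1114/3 = 80 + 742.67 ≈ 823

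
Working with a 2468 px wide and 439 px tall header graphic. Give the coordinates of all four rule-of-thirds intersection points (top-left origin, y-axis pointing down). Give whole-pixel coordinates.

One third of 2468 is 822.67; one third of 439 is 146.33.
Vertical third lines at x = 823 and x = 1645; horizontal third lines at y = 146 and y = 293.

(823, 146), (1645, 146), (823, 293), (1645, 293)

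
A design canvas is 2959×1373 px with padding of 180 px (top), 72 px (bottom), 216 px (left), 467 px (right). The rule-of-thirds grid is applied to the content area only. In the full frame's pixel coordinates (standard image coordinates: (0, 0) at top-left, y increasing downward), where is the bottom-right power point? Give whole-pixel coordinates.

Content width = 2959 − 216 − 467 = 2276 px; content height = 1373 − 180 − 72 = 1121 px.
Bottom-right is two-thirds across and two-thirds down within the content area.
x = 216 + 2 × 2276/3 = 216 + 1517.33 ≈ 1733
y = 180 + 2 × 1121/3 = 180 + 747.33 ≈ 927

(1733, 927)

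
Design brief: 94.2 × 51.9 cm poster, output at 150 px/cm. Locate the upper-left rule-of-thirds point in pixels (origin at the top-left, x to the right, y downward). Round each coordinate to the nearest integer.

In pixels the canvas is 94.2 × 150 = 14130 wide and 51.9 × 150 = 7785 tall.
The upper-left point is one-third across and one-third down:
x = 1 × 14130/3 ≈ 4710; y = 1 × 7785/3 ≈ 2595.

x = 4710 px, y = 2595 px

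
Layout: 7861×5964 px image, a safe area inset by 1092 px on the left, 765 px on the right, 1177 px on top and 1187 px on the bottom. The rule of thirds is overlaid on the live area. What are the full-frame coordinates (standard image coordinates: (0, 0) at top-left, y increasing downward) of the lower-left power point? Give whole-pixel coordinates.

Content width = 7861 − 1092 − 765 = 6004 px; content height = 5964 − 1177 − 1187 = 3600 px.
Lower-left is one-third across and two-thirds down within the live area.
x = 1092 + 1 × 6004/3 = 1092 + 2001.33 ≈ 3093
y = 1177 + 2 × 3600/3 = 1177 + 2400.00 ≈ 3577

x = 3093 px, y = 3577 px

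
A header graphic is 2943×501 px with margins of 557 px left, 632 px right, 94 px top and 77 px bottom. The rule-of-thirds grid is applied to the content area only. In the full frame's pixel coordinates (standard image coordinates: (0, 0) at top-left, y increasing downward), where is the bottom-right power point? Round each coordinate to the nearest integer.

Content width = 2943 − 557 − 632 = 1754 px; content height = 501 − 94 − 77 = 330 px.
Bottom-right is two-thirds across and two-thirds down within the content area.
x = 557 + 2 × 1754/3 = 557 + 1169.33 ≈ 1726
y = 94 + 2 × 330/3 = 94 + 220.00 ≈ 314

x = 1726 px, y = 314 px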